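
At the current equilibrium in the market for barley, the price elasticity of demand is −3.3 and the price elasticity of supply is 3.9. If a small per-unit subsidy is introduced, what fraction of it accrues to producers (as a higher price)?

For a small subsidy around the equilibrium, the benefit split depends on the relative slopes, which at a point are proportional to the elasticities.
Buyer share = εs/(εs + |εd|) = 3.9/(3.9 + 3.3) = 13/24; seller share = |εd|/(εs + |εd|) = 11/24.
So producers capture 11/24 of the subsidy.

Producer share = 11/24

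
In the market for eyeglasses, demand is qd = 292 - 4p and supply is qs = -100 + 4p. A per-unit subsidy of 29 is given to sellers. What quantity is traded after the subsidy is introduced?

Pre-subsidy: 292 - 4p = -100 + 4p gives p* = 49, q* = 96.
With the subsidy, sellers receive ps = pb + 29 for each unit, where pb is the price buyers pay.
Supply in terms of pb becomes qs = -100 + 4(pb + 29) = 16 + 4pb. Setting this equal to demand: 292 - 4pb = 16 + 4pb, so pb = 34.5.
Sellers receive ps = 34.5 + 29 = 63.5; q' = 292 − 4·34.5 = 154.

q' = 154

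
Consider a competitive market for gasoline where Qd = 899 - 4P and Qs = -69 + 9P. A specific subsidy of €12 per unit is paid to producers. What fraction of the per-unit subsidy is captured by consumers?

Consumer share = 9/13

Pre-subsidy: 899 - 4P = -69 + 9P gives P* = 968/13, Q* = 7815/13.
With the subsidy, sellers receive Ps = Pb + 12 for each unit, where Pb is the price buyers pay.
Supply in terms of Pb becomes Qs = -69 + 9(Pb + 12) = 39 + 9Pb. Setting this equal to demand: 899 - 4Pb = 39 + 9Pb, so Pb = 860/13.
Sellers receive Ps = 860/13 + 12 = 1016/13; Q' = 899 − 4·(860/13) = 8247/13.
Buyers' price falls by P* − Pb = 968/13 − 860/13 = 108/13; sellers' price rises by Ps − P* = 1016/13 − 968/13 = 48/13.
So consumers capture (108/13)/12 = 9/13 of each unit of subsidy.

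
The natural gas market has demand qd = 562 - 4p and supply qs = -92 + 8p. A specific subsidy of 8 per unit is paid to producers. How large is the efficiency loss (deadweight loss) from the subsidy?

Pre-subsidy: 562 - 4p = -92 + 8p gives p* = 54.5, q* = 344.
With the subsidy, sellers receive ps = pb + 8 for each unit, where pb is the price buyers pay.
Supply in terms of pb becomes qs = -92 + 8(pb + 8) = -28 + 8pb. Setting this equal to demand: 562 - 4pb = -28 + 8pb, so pb = 295/6.
Sellers receive ps = 295/6 + 8 = 343/6; q' = 562 − 4·(295/6) = 1096/3.
The subsidy expands output by 1096/3 − 344 = 64/3 past the efficient level; on those units the gap between marginal cost and willingness to pay runs from 0 up to 8.
DWL = ½ × 8 × 64/3 = 256/3.

Deadweight loss = 256/3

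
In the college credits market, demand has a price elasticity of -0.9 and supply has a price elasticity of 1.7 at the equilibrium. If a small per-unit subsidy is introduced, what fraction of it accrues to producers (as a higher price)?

For a small subsidy around the equilibrium, the benefit split depends on the relative slopes, which at a point are proportional to the elasticities.
Buyer share = εs/(εs + |εd|) = 1.7/(1.7 + 0.9) = 17/26; seller share = |εd|/(εs + |εd|) = 9/26.
So producers capture 9/26 of the subsidy.

Producer share = 9/26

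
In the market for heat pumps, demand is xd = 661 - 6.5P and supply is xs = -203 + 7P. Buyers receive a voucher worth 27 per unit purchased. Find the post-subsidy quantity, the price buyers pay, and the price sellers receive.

Pre-subsidy: 661 - 6.5P = -203 + 7P gives P* = 64, x* = 245.
With the rebate, buyers effectively pay Pb = Ps − 27, where Ps is the price sellers receive.
Demand in terms of Ps becomes xd = 661 − 6.5(Ps − 27) = 836.5 - 6.5Ps. Setting this equal to supply: 836.5 - 6.5Ps = -203 + 7Ps, so Ps = 77.
Buyers pay Pb = 77 − 27 = 50; x' = -203 + 7·77 = 336.

x' = 336; buyers pay 50; sellers receive 77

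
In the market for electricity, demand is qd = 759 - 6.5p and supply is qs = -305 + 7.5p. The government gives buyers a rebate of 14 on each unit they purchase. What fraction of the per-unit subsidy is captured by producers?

Pre-subsidy: 759 - 6.5p = -305 + 7.5p gives p* = 76, q* = 265.
With the rebate, buyers effectively pay pb = ps − 14, where ps is the price sellers receive.
Demand in terms of ps becomes qd = 759 − 6.5(ps − 14) = 850 - 6.5ps. Setting this equal to supply: 850 - 6.5ps = -305 + 7.5ps, so ps = 82.5.
Buyers pay pb = 82.5 − 14 = 68.5; q' = -305 + 7.5·82.5 = 313.75.
Buyers' price falls by p* − pb = 76 − 68.5 = 7.5; sellers' price rises by ps − p* = 82.5 − 76 = 6.5.
So producers capture 6.5/14 = 13/28 of each unit of subsidy.

Producer share = 13/28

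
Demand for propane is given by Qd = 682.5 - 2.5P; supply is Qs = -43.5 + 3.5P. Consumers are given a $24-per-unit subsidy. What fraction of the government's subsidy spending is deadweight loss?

DWL / government spending = 7/166

Pre-subsidy: 682.5 - 2.5P = -43.5 + 3.5P gives P* = 121, Q* = 380.
With the rebate, buyers effectively pay Pb = Ps − 24, where Ps is the price sellers receive.
Demand in terms of Ps becomes Qd = 682.5 − 2.5(Ps − 24) = 742.5 - 2.5Ps. Setting this equal to supply: 742.5 - 2.5Ps = -43.5 + 3.5Ps, so Ps = 131.
Buyers pay Pb = 131 − 24 = 107; Q' = -43.5 + 3.5·131 = 415.
ΔCS = ½(380 + 415)(121 − 107) = 5565; ΔPS = ½(380 + 415)(131 − 121) = 3975.
Government spending = 24 × 415 = 9960.
DWL = ½ × 24 × (415 − 380) = 420; fraction = 420 / 9960 = 7/166.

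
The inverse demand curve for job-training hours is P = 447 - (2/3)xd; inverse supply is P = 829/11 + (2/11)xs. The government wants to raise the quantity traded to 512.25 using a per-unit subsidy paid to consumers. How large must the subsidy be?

Required subsidy s = 63 per unit

At x = 512.25, from the demand curve buyers pay Pb = 447 − (2/3)·512.25 = 105.5; from the supply curve sellers need Ps = 829/11 + (2/11)·512.25 = 168.5.
The subsidy must fill the gap: s = Ps − Pb = 168.5 − 105.5 = 63.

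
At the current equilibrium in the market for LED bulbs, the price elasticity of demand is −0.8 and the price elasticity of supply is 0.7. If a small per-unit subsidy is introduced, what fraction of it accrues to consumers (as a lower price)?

For a small subsidy around the equilibrium, the benefit split depends on the relative slopes, which at a point are proportional to the elasticities.
Buyer share = εs/(εs + |εd|) = 0.7/(0.7 + 0.8) = 7/15; seller share = |εd|/(εs + |εd|) = 8/15.

Consumer share = 7/15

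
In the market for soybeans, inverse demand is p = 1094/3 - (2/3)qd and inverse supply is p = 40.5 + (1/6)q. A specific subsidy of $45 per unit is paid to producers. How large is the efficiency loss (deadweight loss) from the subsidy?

Deadweight loss = $1215

Pre-subsidy: 1094/3 - (2/3)q = 40.5 + (1/6)q gives q* = 389 and p* = 316/3.
With the subsidy, sellers receive ps = pb + 45 for each unit, where pb is the price buyers pay.
On the curves, pb = 1094/3 - (2/3)q and ps = 40.5 + (1/6)q; the wedge ps − pb = 45 gives 40.5 + (1/6)q − (1094/3 - (2/3)q) = 45, so q' = 443.
Then pb = 1094/3 − (2/3)·443 = 208/3 and ps = 40.5 + (1/6)·443 = 343/3.
The subsidy expands output by 443 − 389 = 54 past the efficient level; on those units the gap between marginal cost and willingness to pay runs from 0 up to 45.
DWL = ½ × 45 × 54 = 1215.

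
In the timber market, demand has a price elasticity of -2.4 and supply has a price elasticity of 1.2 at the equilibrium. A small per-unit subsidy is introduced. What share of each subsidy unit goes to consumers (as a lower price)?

For a small subsidy around the equilibrium, the benefit split depends on the relative slopes, which at a point are proportional to the elasticities.
Buyer share = εs/(εs + |εd|) = 1.2/(1.2 + 2.4) = 1/3; seller share = |εd|/(εs + |εd|) = 2/3.

Consumer share = 1/3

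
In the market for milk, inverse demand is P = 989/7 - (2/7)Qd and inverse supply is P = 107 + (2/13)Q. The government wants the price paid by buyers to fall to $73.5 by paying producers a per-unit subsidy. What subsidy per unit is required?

Required subsidy s = $70 per unit

At a buyer price of 73.5, quantity demanded is 494.5 − 3.5·73.5 = 237.25.
Sellers supply 237.25 only when they receive Ps = 107 + (2/13)·237.25 = 143.5.
s = Ps − Pb = 143.5 − 73.5 = 70.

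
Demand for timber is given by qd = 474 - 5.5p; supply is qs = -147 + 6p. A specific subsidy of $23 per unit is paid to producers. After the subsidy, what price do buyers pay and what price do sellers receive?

Pre-subsidy: 474 - 5.5p = -147 + 6p gives p* = 54, q* = 177.
With the subsidy, sellers receive ps = pb + 23 for each unit, where pb is the price buyers pay.
Supply in terms of pb becomes qs = -147 + 6(pb + 23) = -9 + 6pb. Setting this equal to demand: 474 - 5.5pb = -9 + 6pb, so pb = 42.
Sellers receive ps = 42 + 23 = 65; q' = 474 − 5.5·42 = 243.

Buyers pay $42; sellers receive $65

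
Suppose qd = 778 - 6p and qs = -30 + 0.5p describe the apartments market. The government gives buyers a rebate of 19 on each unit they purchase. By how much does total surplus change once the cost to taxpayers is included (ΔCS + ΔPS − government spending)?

Pre-subsidy: 778 - 6p = -30 + 0.5p gives p* = 1616/13, q* = 418/13.
With the rebate, buyers effectively pay pb = ps − 19, where ps is the price sellers receive.
Demand in terms of ps becomes qd = 778 − 6(ps − 19) = 892 - 6ps. Setting this equal to supply: 892 - 6ps = -30 + 0.5ps, so ps = 1844/13.
Buyers pay pb = 1844/13 − 19 = 1597/13; q' = -30 + 0.5·(1844/13) = 532/13.
ΔCS = ½(418/13 + 532/13)(1616/13 − 1597/13) = 9025/169; ΔPS = ½(418/13 + 532/13)(1844/13 − 1616/13) = 108300/169.
Government spending = 19 × 532/13 = 10108/13.
Net change = 9025/169 + 108300/169 − 10108/13 = -1083/13. The loss equals the DWL triangle ½·19·114/13.

Net change in total surplus = -1083/13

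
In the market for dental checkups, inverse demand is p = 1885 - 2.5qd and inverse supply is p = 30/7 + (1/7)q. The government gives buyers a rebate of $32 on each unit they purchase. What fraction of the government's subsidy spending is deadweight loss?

DWL / government spending = 112/13389

Pre-subsidy: 1885 - 2.5q = 30/7 + (1/7)q gives q* = 26330/37 and p* = 3920/37.
With the rebate, buyers effectively pay pb = ps − 32, where ps is the price sellers receive.
On the curves, pb = 1885 - 2.5q and ps = 30/7 + (1/7)q; the wedge ps − pb = 32 gives 30/7 + (1/7)q − (1885 - 2.5q) = 32, so q' = 26778/37.
Then pb = 1885 − 2.5·(26778/37) = 2800/37 and ps = 30/7 + (1/7)·(26778/37) = 3984/37.
ΔCS = ½(26330/37 + 26778/37)(3920/37 − 2800/37) = 29740480/1369; ΔPS = ½(26330/37 + 26778/37)(3984/37 − 3920/37) = 1699456/1369.
Government spending = 32 × 26778/37 = 856896/37.
DWL = ½ × 32 × (26778/37 − 26330/37) = 7168/37; fraction = (7168/37) / (856896/37) = 112/13389.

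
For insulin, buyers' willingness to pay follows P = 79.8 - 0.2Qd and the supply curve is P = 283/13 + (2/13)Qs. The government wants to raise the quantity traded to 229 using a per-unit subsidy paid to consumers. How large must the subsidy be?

At Q = 229, from the demand curve buyers pay Pb = 79.8 − 0.2·229 = 34; from the supply curve sellers need Ps = 283/13 + (2/13)·229 = 57.
The subsidy must fill the gap: s = Ps − Pb = 57 − 34 = 23.

Required subsidy s = 23 per unit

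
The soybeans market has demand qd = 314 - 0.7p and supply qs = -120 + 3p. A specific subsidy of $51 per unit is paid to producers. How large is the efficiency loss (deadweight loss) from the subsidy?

Pre-subsidy: 314 - 0.7p = -120 + 3p gives p* = 4340/37, q* = 8580/37.
With the subsidy, sellers receive ps = pb + 51 for each unit, where pb is the price buyers pay.
Supply in terms of pb becomes qs = -120 + 3(pb + 51) = 33 + 3pb. Setting this equal to demand: 314 - 0.7pb = 33 + 3pb, so pb = 2810/37.
Sellers receive ps = 2810/37 + 51 = 4697/37; q' = 314 − 0.7·(2810/37) = 9651/37.
The subsidy expands output by 9651/37 − 8580/37 = 1071/37 past the efficient level; on those units the gap between marginal cost and willingness to pay runs from 0 up to 51.
DWL = ½ × 51 × 1071/37 = 54621/74.

Deadweight loss = 54621/74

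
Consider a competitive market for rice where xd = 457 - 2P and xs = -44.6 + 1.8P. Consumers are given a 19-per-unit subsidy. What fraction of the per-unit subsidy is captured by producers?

Pre-subsidy: 457 - 2P = -44.6 + 1.8P gives P* = 132, x* = 193.
With the rebate, buyers effectively pay Pb = Ps − 19, where Ps is the price sellers receive.
Demand in terms of Ps becomes xd = 457 − 2(Ps − 19) = 495 - 2Ps. Setting this equal to supply: 495 - 2Ps = -44.6 + 1.8Ps, so Ps = 142.
Buyers pay Pb = 142 − 19 = 123; x' = -44.6 + 1.8·142 = 211.
Buyers' price falls by P* − Pb = 132 − 123 = 9; sellers' price rises by Ps − P* = 142 − 132 = 10.
So producers capture 10/19 = 10/19 of each unit of subsidy.

Producer share = 10/19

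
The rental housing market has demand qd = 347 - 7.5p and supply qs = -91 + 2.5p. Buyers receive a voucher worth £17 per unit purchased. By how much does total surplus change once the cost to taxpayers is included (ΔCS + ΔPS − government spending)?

Net change in total surplus = -£270.9375

Pre-subsidy: 347 - 7.5p = -91 + 2.5p gives p* = 43.8, q* = 18.5.
With the rebate, buyers effectively pay pb = ps − 17, where ps is the price sellers receive.
Demand in terms of ps becomes qd = 347 − 7.5(ps − 17) = 474.5 - 7.5ps. Setting this equal to supply: 474.5 - 7.5ps = -91 + 2.5ps, so ps = 56.55.
Buyers pay pb = 56.55 − 17 = 39.55; q' = -91 + 2.5·56.55 = 50.375.
ΔCS = ½(18.5 + 50.375)(43.8 − 39.55) = 146.359375; ΔPS = ½(18.5 + 50.375)(56.55 − 43.8) = 439.078125.
Government spending = 17 × 50.375 = 856.375.
Net change = 146.359375 + 439.078125 − 856.375 = -270.9375. The loss equals the DWL triangle ½·17·31.875.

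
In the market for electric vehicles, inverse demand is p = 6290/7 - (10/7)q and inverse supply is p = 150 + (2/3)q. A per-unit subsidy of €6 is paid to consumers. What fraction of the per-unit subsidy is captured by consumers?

Pre-subsidy: 6290/7 - (10/7)q = 150 + (2/3)q gives q* = 3930/11 and p* = 4270/11.
With the rebate, buyers effectively pay pb = ps − 6, where ps is the price sellers receive.
On the curves, pb = 6290/7 - (10/7)q and ps = 150 + (2/3)q; the wedge ps − pb = 6 gives 150 + (2/3)q − (6290/7 - (10/7)q) = 6, so q' = 7923/22.
Then pb = 6290/7 − (10/7)·(7923/22) = 4225/11 and ps = 150 + (2/3)·(7923/22) = 4291/11.
Buyers' price falls by p* − pb = 4270/11 − 4225/11 = 45/11; sellers' price rises by ps − p* = 4291/11 − 4270/11 = 21/11.
So consumers capture (45/11)/6 = 15/22 of each unit of subsidy.

Consumer share = 15/22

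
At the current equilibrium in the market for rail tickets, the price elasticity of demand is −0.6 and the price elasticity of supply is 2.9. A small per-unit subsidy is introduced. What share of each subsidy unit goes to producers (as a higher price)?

For a small subsidy around the equilibrium, the benefit split depends on the relative slopes, which at a point are proportional to the elasticities.
Buyer share = εs/(εs + |εd|) = 2.9/(2.9 + 0.6) = 29/35; seller share = |εd|/(εs + |εd|) = 6/35.
So producers capture 6/35 of the subsidy.

Producer share = 6/35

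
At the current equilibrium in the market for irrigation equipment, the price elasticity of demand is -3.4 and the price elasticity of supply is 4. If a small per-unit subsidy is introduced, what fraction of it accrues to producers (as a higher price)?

For a small subsidy around the equilibrium, the benefit split depends on the relative slopes, which at a point are proportional to the elasticities.
Buyer share = εs/(εs + |εd|) = 4/(4 + 3.4) = 20/37; seller share = |εd|/(εs + |εd|) = 17/37.
So producers capture 17/37 of the subsidy.

Producer share = 17/37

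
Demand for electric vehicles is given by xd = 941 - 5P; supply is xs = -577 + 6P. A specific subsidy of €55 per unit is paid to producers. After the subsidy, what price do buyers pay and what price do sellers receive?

Pre-subsidy: 941 - 5P = -577 + 6P gives P* = 138, x* = 251.
With the subsidy, sellers receive Ps = Pb + 55 for each unit, where Pb is the price buyers pay.
Supply in terms of Pb becomes xs = -577 + 6(Pb + 55) = -247 + 6Pb. Setting this equal to demand: 941 - 5Pb = -247 + 6Pb, so Pb = 108.
Sellers receive Ps = 108 + 55 = 163; x' = 941 − 5·108 = 401.

Buyers pay €108; sellers receive €163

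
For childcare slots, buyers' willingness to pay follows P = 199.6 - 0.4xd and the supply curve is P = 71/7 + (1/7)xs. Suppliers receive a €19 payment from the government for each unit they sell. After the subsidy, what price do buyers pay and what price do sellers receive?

Buyers pay €46; sellers receive €65

Pre-subsidy: 199.6 - 0.4x = 71/7 + (1/7)x gives x* = 349 and P* = 60.
With the subsidy, sellers receive Ps = Pb + 19 for each unit, where Pb is the price buyers pay.
On the curves, Pb = 199.6 - 0.4x and Ps = 71/7 + (1/7)x; the wedge Ps − Pb = 19 gives 71/7 + (1/7)x − (199.6 - 0.4x) = 19, so x' = 384.
Then Pb = 199.6 − 0.4·384 = 46 and Ps = 71/7 + (1/7)·384 = 65.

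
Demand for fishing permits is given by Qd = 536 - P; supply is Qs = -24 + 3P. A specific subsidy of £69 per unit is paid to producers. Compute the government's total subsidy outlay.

Pre-subsidy: 536 - P = -24 + 3P gives P* = 140, Q* = 396.
With the subsidy, sellers receive Ps = Pb + 69 for each unit, where Pb is the price buyers pay.
Supply in terms of Pb becomes Qs = -24 + 3(Pb + 69) = 183 + 3Pb. Setting this equal to demand: 536 - Pb = 183 + 3Pb, so Pb = 88.25.
Sellers receive Ps = 88.25 + 69 = 157.25; Q' = 536 − 1·88.25 = 447.75.
Government outlay = subsidy × quantity = 69 × 447.75 = 30894.75.

Government cost = £30894.75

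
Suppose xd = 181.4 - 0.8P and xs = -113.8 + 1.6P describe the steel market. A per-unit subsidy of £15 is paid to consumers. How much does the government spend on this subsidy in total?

Government cost = £1365

Pre-subsidy: 181.4 - 0.8P = -113.8 + 1.6P gives P* = 123, x* = 83.
With the rebate, buyers effectively pay Pb = Ps − 15, where Ps is the price sellers receive.
Demand in terms of Ps becomes xd = 181.4 − 0.8(Ps − 15) = 193.4 - 0.8Ps. Setting this equal to supply: 193.4 - 0.8Ps = -113.8 + 1.6Ps, so Ps = 128.
Buyers pay Pb = 128 − 15 = 113; x' = -113.8 + 1.6·128 = 91.
Government outlay = subsidy × quantity = 15 × 91 = 1365.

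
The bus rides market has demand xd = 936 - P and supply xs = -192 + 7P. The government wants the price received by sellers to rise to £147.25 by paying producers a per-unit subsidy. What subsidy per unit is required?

Required subsidy s = £50 per unit

At a seller price of 147.25, quantity supplied is -192 + 7·147.25 = 838.75.
Buyers absorb 838.75 only when they pay Pb with 936 − 1·Pb = 838.75, i.e. Pb = 97.25.
s = Ps − Pb = 147.25 − 97.25 = 50.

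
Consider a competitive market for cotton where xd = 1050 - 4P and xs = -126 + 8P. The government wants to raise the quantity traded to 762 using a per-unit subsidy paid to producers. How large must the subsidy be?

At x = 762, invert demand for the buyer price: Pb = (1050 − 762)/4 = 72; invert supply for the seller price: Ps = (762 − (-126))/8 = 111.
The subsidy must fill the gap: s = Ps − Pb = 111 − 72 = 39.

Required subsidy s = 39 per unit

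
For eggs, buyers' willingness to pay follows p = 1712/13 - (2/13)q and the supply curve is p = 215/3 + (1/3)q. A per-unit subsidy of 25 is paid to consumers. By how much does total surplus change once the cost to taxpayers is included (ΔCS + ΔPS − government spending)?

Net change in total surplus = -24375/38

Pre-subsidy: 1712/13 - (2/13)q = 215/3 + (1/3)q gives q* = 2341/19 and p* = 2142/19.
With the rebate, buyers effectively pay pb = ps − 25, where ps is the price sellers receive.
On the curves, pb = 1712/13 - (2/13)q and ps = 215/3 + (1/3)q; the wedge ps − pb = 25 gives 215/3 + (1/3)q − (1712/13 - (2/13)q) = 25, so q' = 3316/19.
Then pb = 1712/13 − (2/13)·(3316/19) = 1992/19 and ps = 215/3 + (1/3)·(3316/19) = 2467/19.
ΔCS = ½(2341/19 + 3316/19)(2142/19 − 1992/19) = 424275/361; ΔPS = ½(2341/19 + 3316/19)(2467/19 − 2142/19) = 1838525/722.
Government spending = 25 × 3316/19 = 82900/19.
Net change = 424275/361 + 1838525/722 − 82900/19 = -24375/38. The loss equals the DWL triangle ½·25·975/19.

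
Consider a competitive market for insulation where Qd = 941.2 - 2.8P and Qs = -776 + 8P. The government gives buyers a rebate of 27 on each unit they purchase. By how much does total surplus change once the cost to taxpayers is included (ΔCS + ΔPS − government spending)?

Pre-subsidy: 941.2 - 2.8P = -776 + 8P gives P* = 159, Q* = 496.
With the rebate, buyers effectively pay Pb = Ps − 27, where Ps is the price sellers receive.
Demand in terms of Ps becomes Qd = 941.2 − 2.8(Ps − 27) = 1016.8 - 2.8Ps. Setting this equal to supply: 1016.8 - 2.8Ps = -776 + 8Ps, so Ps = 166.
Buyers pay Pb = 166 − 27 = 139; Q' = -776 + 8·166 = 552.
ΔCS = ½(496 + 552)(159 − 139) = 10480; ΔPS = ½(496 + 552)(166 − 159) = 3668.
Government spending = 27 × 552 = 14904.
Net change = 10480 + 3668 − 14904 = -756. The loss equals the DWL triangle ½·27·56.

Net change in total surplus = -756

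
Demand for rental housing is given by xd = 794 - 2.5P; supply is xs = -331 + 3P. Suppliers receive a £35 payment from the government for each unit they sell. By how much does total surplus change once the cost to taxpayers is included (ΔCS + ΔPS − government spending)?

Net change in total surplus = -18375/22

Pre-subsidy: 794 - 2.5P = -331 + 3P gives P* = 2250/11, x* = 3109/11.
With the subsidy, sellers receive Ps = Pb + 35 for each unit, where Pb is the price buyers pay.
Supply in terms of Pb becomes xs = -331 + 3(Pb + 35) = -226 + 3Pb. Setting this equal to demand: 794 - 2.5Pb = -226 + 3Pb, so Pb = 2040/11.
Sellers receive Ps = 2040/11 + 35 = 2425/11; x' = 794 − 2.5·(2040/11) = 3634/11.
ΔCS = ½(3109/11 + 3634/11)(2250/11 − 2040/11) = 64365/11; ΔPS = ½(3109/11 + 3634/11)(2425/11 − 2250/11) = 107275/22.
Government spending = 35 × 3634/11 = 127190/11.
Net change = 64365/11 + 107275/22 − 127190/11 = -18375/22. The loss equals the DWL triangle ½·35·525/11.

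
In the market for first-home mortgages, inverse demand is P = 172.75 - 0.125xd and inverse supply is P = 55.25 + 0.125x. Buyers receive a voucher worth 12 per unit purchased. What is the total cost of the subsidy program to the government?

Pre-subsidy: 172.75 - 0.125x = 55.25 + 0.125x gives x* = 470 and P* = 114.
With the rebate, buyers effectively pay Pb = Ps − 12, where Ps is the price sellers receive.
On the curves, Pb = 172.75 - 0.125x and Ps = 55.25 + 0.125x; the wedge Ps − Pb = 12 gives 55.25 + 0.125x − (172.75 - 0.125x) = 12, so x' = 518.
Then Pb = 172.75 − 0.125·518 = 108 and Ps = 55.25 + 0.125·518 = 120.
Government outlay = subsidy × quantity = 12 × 518 = 6216.

Government cost = 6216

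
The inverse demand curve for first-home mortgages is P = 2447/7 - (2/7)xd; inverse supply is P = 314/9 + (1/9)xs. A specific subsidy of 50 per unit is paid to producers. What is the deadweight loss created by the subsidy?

Deadweight loss = 3150

Pre-subsidy: 2447/7 - (2/7)x = 314/9 + (1/9)x gives x* = 793 and P* = 123.
With the subsidy, sellers receive Ps = Pb + 50 for each unit, where Pb is the price buyers pay.
On the curves, Pb = 2447/7 - (2/7)x and Ps = 314/9 + (1/9)x; the wedge Ps − Pb = 50 gives 314/9 + (1/9)x − (2447/7 - (2/7)x) = 50, so x' = 919.
Then Pb = 2447/7 − (2/7)·919 = 87 and Ps = 314/9 + (1/9)·919 = 137.
The subsidy expands output by 919 − 793 = 126 past the efficient level; on those units the gap between marginal cost and willingness to pay runs from 0 up to 50.
DWL = ½ × 50 × 126 = 3150.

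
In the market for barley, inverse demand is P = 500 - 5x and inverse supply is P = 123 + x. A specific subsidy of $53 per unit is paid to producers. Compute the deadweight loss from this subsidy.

Deadweight loss = 2809/12

Pre-subsidy: 500 - 5x = 123 + x gives x* = 377/6 and P* = 1115/6.
With the subsidy, sellers receive Ps = Pb + 53 for each unit, where Pb is the price buyers pay.
On the curves, Pb = 500 - 5x and Ps = 123 + x; the wedge Ps − Pb = 53 gives 123 + x − (500 - 5x) = 53, so x' = 215/3.
Then Pb = 500 − 5·(215/3) = 425/3 and Ps = 123 + 1·(215/3) = 584/3.
The subsidy expands output by 215/3 − 377/6 = 53/6 past the efficient level; on those units the gap between marginal cost and willingness to pay runs from 0 up to 53.
DWL = ½ × 53 × 53/6 = 2809/12.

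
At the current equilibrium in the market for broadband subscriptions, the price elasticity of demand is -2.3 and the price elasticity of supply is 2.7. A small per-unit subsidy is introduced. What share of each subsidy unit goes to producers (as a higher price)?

For a small subsidy around the equilibrium, the benefit split depends on the relative slopes, which at a point are proportional to the elasticities.
Buyer share = εs/(εs + |εd|) = 2.7/(2.7 + 2.3) = 0.54; seller share = |εd|/(εs + |εd|) = 0.46.
So producers capture 0.46 of the subsidy.

Producer share = 0.46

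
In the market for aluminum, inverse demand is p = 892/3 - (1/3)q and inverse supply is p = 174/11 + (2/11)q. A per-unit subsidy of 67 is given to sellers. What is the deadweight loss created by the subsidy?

Deadweight loss = 148137/34

Pre-subsidy: 892/3 - (1/3)q = 174/11 + (2/11)q gives q* = 9290/17 and p* = 1958/17.
With the subsidy, sellers receive ps = pb + 67 for each unit, where pb is the price buyers pay.
On the curves, pb = 892/3 - (1/3)q and ps = 174/11 + (2/11)q; the wedge ps − pb = 67 gives 174/11 + (2/11)q − (892/3 - (1/3)q) = 67, so q' = 11501/17.
Then pb = 892/3 − (1/3)·(11501/17) = 1221/17 and ps = 174/11 + (2/11)·(11501/17) = 2360/17.
The subsidy expands output by 11501/17 − 9290/17 = 2211/17 past the efficient level; on those units the gap between marginal cost and willingness to pay runs from 0 up to 67.
DWL = ½ × 67 × 2211/17 = 148137/34.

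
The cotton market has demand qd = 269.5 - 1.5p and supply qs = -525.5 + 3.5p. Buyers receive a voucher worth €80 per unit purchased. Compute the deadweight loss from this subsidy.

Pre-subsidy: 269.5 - 1.5p = -525.5 + 3.5p gives p* = 159, q* = 31.
With the rebate, buyers effectively pay pb = ps − 80, where ps is the price sellers receive.
Demand in terms of ps becomes qd = 269.5 − 1.5(ps − 80) = 389.5 - 1.5ps. Setting this equal to supply: 389.5 - 1.5ps = -525.5 + 3.5ps, so ps = 183.
Buyers pay pb = 183 − 80 = 103; q' = -525.5 + 3.5·183 = 115.
The subsidy expands output by 115 − 31 = 84 past the efficient level; on those units the gap between marginal cost and willingness to pay runs from 0 up to 80.
DWL = ½ × 80 × 84 = 3360.

Deadweight loss = €3360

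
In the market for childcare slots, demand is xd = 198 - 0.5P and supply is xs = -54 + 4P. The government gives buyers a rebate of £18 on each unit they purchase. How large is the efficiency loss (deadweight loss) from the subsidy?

Pre-subsidy: 198 - 0.5P = -54 + 4P gives P* = 56, x* = 170.
With the rebate, buyers effectively pay Pb = Ps − 18, where Ps is the price sellers receive.
Demand in terms of Ps becomes xd = 198 − 0.5(Ps − 18) = 207 - 0.5Ps. Setting this equal to supply: 207 - 0.5Ps = -54 + 4Ps, so Ps = 58.
Buyers pay Pb = 58 − 18 = 40; x' = -54 + 4·58 = 178.
The subsidy expands output by 178 − 170 = 8 past the efficient level; on those units the gap between marginal cost and willingness to pay runs from 0 up to 18.
DWL = ½ × 18 × 8 = 72.

Deadweight loss = £72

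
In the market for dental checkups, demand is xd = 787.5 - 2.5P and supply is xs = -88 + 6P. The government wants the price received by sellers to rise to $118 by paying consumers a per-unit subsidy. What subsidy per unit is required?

At a seller price of 118, quantity supplied is -88 + 6·118 = 620.
Buyers absorb 620 only when they pay Pb with 787.5 − 2.5·Pb = 620, i.e. Pb = 67.
s = Ps − Pb = 118 − 67 = 51.

Required subsidy s = $51 per unit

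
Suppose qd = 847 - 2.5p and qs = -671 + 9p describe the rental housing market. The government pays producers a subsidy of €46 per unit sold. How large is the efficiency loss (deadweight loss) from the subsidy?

Deadweight loss = €2070

Pre-subsidy: 847 - 2.5p = -671 + 9p gives p* = 132, q* = 517.
With the subsidy, sellers receive ps = pb + 46 for each unit, where pb is the price buyers pay.
Supply in terms of pb becomes qs = -671 + 9(pb + 46) = -257 + 9pb. Setting this equal to demand: 847 - 2.5pb = -257 + 9pb, so pb = 96.
Sellers receive ps = 96 + 46 = 142; q' = 847 − 2.5·96 = 607.
The subsidy expands output by 607 − 517 = 90 past the efficient level; on those units the gap between marginal cost and willingness to pay runs from 0 up to 46.
DWL = ½ × 46 × 90 = 2070.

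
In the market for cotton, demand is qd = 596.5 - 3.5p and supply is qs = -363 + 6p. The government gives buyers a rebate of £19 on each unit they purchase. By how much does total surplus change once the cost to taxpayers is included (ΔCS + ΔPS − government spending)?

Net change in total surplus = -£399

Pre-subsidy: 596.5 - 3.5p = -363 + 6p gives p* = 101, q* = 243.
With the rebate, buyers effectively pay pb = ps − 19, where ps is the price sellers receive.
Demand in terms of ps becomes qd = 596.5 − 3.5(ps − 19) = 663 - 3.5ps. Setting this equal to supply: 663 - 3.5ps = -363 + 6ps, so ps = 108.
Buyers pay pb = 108 − 19 = 89; q' = -363 + 6·108 = 285.
ΔCS = ½(243 + 285)(101 − 89) = 3168; ΔPS = ½(243 + 285)(108 − 101) = 1848.
Government spending = 19 × 285 = 5415.
Net change = 3168 + 1848 − 5415 = -399. The loss equals the DWL triangle ½·19·42.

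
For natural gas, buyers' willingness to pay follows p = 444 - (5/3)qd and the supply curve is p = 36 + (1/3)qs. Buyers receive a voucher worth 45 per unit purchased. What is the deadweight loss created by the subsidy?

Pre-subsidy: 444 - (5/3)q = 36 + (1/3)q gives q* = 204 and p* = 104.
With the rebate, buyers effectively pay pb = ps − 45, where ps is the price sellers receive.
On the curves, pb = 444 - (5/3)q and ps = 36 + (1/3)q; the wedge ps − pb = 45 gives 36 + (1/3)q − (444 - (5/3)q) = 45, so q' = 226.5.
Then pb = 444 − (5/3)·226.5 = 66.5 and ps = 36 + (1/3)·226.5 = 111.5.
The subsidy expands output by 226.5 − 204 = 22.5 past the efficient level; on those units the gap between marginal cost and willingness to pay runs from 0 up to 45.
DWL = ½ × 45 × 22.5 = 506.25.

Deadweight loss = 506.25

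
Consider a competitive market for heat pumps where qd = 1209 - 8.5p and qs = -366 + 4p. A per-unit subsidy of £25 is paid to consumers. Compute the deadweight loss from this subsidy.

Pre-subsidy: 1209 - 8.5p = -366 + 4p gives p* = 126, q* = 138.
With the rebate, buyers effectively pay pb = ps − 25, where ps is the price sellers receive.
Demand in terms of ps becomes qd = 1209 − 8.5(ps − 25) = 1421.5 - 8.5ps. Setting this equal to supply: 1421.5 - 8.5ps = -366 + 4ps, so ps = 143.
Buyers pay pb = 143 − 25 = 118; q' = -366 + 4·143 = 206.
The subsidy expands output by 206 − 138 = 68 past the efficient level; on those units the gap between marginal cost and willingness to pay runs from 0 up to 25.
DWL = ½ × 25 × 68 = 850.

Deadweight loss = £850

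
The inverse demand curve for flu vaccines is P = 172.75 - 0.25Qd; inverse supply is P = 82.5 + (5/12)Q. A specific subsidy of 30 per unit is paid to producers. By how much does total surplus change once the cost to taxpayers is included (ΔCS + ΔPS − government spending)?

Net change in total surplus = -675

Pre-subsidy: 172.75 - 0.25Q = 82.5 + (5/12)Q gives Q* = 135.375 and P* = 138.90625.
With the subsidy, sellers receive Ps = Pb + 30 for each unit, where Pb is the price buyers pay.
On the curves, Pb = 172.75 - 0.25Q and Ps = 82.5 + (5/12)Q; the wedge Ps − Pb = 30 gives 82.5 + (5/12)Q − (172.75 - 0.25Q) = 30, so Q' = 180.375.
Then Pb = 172.75 − 0.25·180.375 = 127.65625 and Ps = 82.5 + (5/12)·180.375 = 157.65625.
ΔCS = ½(135.375 + 180.375)(138.90625 − 127.65625) = 1776.09375; ΔPS = ½(135.375 + 180.375)(157.65625 − 138.90625) = 2960.15625.
Government spending = 30 × 180.375 = 5411.25.
Net change = 1776.09375 + 2960.15625 − 5411.25 = -675. The loss equals the DWL triangle ½·30·45.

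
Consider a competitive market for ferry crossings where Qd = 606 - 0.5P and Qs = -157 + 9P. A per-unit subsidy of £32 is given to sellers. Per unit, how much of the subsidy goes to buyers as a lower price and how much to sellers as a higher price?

Pre-subsidy: 606 - 0.5P = -157 + 9P gives P* = 1526/19, Q* = 10751/19.
With the subsidy, sellers receive Ps = Pb + 32 for each unit, where Pb is the price buyers pay.
Supply in terms of Pb becomes Qs = -157 + 9(Pb + 32) = 131 + 9Pb. Setting this equal to demand: 606 - 0.5Pb = 131 + 9Pb, so Pb = 50.
Sellers receive Ps = 50 + 32 = 82; Q' = 606 − 0.5·50 = 581.
Buyers' price falls by P* − Pb = 1526/19 − 50 = 576/19; sellers' price rises by Ps − P* = 82 − 1526/19 = 32/19.

Buyers gain 576/19 per unit; sellers gain 32/19 per unit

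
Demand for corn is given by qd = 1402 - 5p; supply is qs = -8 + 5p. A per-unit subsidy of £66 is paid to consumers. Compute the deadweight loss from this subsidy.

Deadweight loss = £5445

Pre-subsidy: 1402 - 5p = -8 + 5p gives p* = 141, q* = 697.
With the rebate, buyers effectively pay pb = ps − 66, where ps is the price sellers receive.
Demand in terms of ps becomes qd = 1402 − 5(ps − 66) = 1732 - 5ps. Setting this equal to supply: 1732 - 5ps = -8 + 5ps, so ps = 174.
Buyers pay pb = 174 − 66 = 108; q' = -8 + 5·174 = 862.
The subsidy expands output by 862 − 697 = 165 past the efficient level; on those units the gap between marginal cost and willingness to pay runs from 0 up to 66.
DWL = ½ × 66 × 165 = 5445.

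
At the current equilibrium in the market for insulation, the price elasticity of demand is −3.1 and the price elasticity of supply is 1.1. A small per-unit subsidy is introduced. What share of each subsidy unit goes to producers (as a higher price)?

Producer share = 31/42

For a small subsidy around the equilibrium, the benefit split depends on the relative slopes, which at a point are proportional to the elasticities.
Buyer share = εs/(εs + |εd|) = 1.1/(1.1 + 3.1) = 11/42; seller share = |εd|/(εs + |εd|) = 31/42.
So producers capture 31/42 of the subsidy.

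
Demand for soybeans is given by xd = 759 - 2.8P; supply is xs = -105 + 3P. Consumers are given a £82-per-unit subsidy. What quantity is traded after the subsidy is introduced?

x' = 13359/29

Pre-subsidy: 759 - 2.8P = -105 + 3P gives P* = 4320/29, x* = 9915/29.
With the rebate, buyers effectively pay Pb = Ps − 82, where Ps is the price sellers receive.
Demand in terms of Ps becomes xd = 759 − 2.8(Ps − 82) = 988.6 - 2.8Ps. Setting this equal to supply: 988.6 - 2.8Ps = -105 + 3Ps, so Ps = 5468/29.
Buyers pay Pb = 5468/29 − 82 = 3090/29; x' = -105 + 3·(5468/29) = 13359/29.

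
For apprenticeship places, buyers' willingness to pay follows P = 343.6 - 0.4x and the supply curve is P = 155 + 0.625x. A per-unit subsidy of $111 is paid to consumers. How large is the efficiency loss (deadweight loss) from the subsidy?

Deadweight loss = 246420/41

Pre-subsidy: 343.6 - 0.4x = 155 + 0.625x gives x* = 184 and P* = 270.
With the rebate, buyers effectively pay Pb = Ps − 111, where Ps is the price sellers receive.
On the curves, Pb = 343.6 - 0.4x and Ps = 155 + 0.625x; the wedge Ps − Pb = 111 gives 155 + 0.625x − (343.6 - 0.4x) = 111, so x' = 11984/41.
Then Pb = 343.6 − 0.4·(11984/41) = 9294/41 and Ps = 155 + 0.625·(11984/41) = 13845/41.
The subsidy expands output by 11984/41 − 184 = 4440/41 past the efficient level; on those units the gap between marginal cost and willingness to pay runs from 0 up to 111.
DWL = ½ × 111 × 4440/41 = 246420/41.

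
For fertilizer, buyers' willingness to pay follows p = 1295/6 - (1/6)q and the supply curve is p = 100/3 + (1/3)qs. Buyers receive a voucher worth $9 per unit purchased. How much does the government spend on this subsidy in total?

Pre-subsidy: 1295/6 - (1/6)q = 100/3 + (1/3)q gives q* = 365 and p* = 155.
With the rebate, buyers effectively pay pb = ps − 9, where ps is the price sellers receive.
On the curves, pb = 1295/6 - (1/6)q and ps = 100/3 + (1/3)q; the wedge ps − pb = 9 gives 100/3 + (1/3)q − (1295/6 - (1/6)q) = 9, so q' = 383.
Then pb = 1295/6 − (1/6)·383 = 152 and ps = 100/3 + (1/3)·383 = 161.
Government outlay = subsidy × quantity = 9 × 383 = 3447.

Government cost = $3447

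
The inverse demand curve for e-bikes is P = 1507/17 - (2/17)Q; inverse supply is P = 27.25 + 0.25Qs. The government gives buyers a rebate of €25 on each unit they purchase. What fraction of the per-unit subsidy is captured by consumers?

Consumer share = 0.32

Pre-subsidy: 1507/17 - (2/17)Q = 27.25 + 0.25Q gives Q* = 167 and P* = 69.
With the rebate, buyers effectively pay Pb = Ps − 25, where Ps is the price sellers receive.
On the curves, Pb = 1507/17 - (2/17)Q and Ps = 27.25 + 0.25Q; the wedge Ps − Pb = 25 gives 27.25 + 0.25Q − (1507/17 - (2/17)Q) = 25, so Q' = 235.
Then Pb = 1507/17 − (2/17)·235 = 61 and Ps = 27.25 + 0.25·235 = 86.
Buyers' price falls by P* − Pb = 69 − 61 = 8; sellers' price rises by Ps − P* = 86 − 69 = 17.
So consumers capture 8/25 = 0.32 of each unit of subsidy.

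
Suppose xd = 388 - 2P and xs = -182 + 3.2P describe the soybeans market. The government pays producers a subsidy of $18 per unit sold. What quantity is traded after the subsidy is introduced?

x' = 2482/13

Pre-subsidy: 388 - 2P = -182 + 3.2P gives P* = 1425/13, x* = 2194/13.
With the subsidy, sellers receive Ps = Pb + 18 for each unit, where Pb is the price buyers pay.
Supply in terms of Pb becomes xs = -182 + 3.2(Pb + 18) = -124.4 + 3.2Pb. Setting this equal to demand: 388 - 2Pb = -124.4 + 3.2Pb, so Pb = 1281/13.
Sellers receive Ps = 1281/13 + 18 = 1515/13; x' = 388 − 2·(1281/13) = 2482/13.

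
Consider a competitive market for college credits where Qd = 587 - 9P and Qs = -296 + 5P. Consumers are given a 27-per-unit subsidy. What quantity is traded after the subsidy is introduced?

Pre-subsidy: 587 - 9P = -296 + 5P gives P* = 883/14, Q* = 271/14.
With the rebate, buyers effectively pay Pb = Ps − 27, where Ps is the price sellers receive.
Demand in terms of Ps becomes Qd = 587 − 9(Ps − 27) = 830 - 9Ps. Setting this equal to supply: 830 - 9Ps = -296 + 5Ps, so Ps = 563/7.
Buyers pay Pb = 563/7 − 27 = 374/7; Q' = -296 + 5·(563/7) = 743/7.

Q' = 743/7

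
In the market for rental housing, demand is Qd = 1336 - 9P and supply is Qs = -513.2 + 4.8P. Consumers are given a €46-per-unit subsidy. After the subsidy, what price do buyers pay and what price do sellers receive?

Buyers pay €118; sellers receive €164

Pre-subsidy: 1336 - 9P = -513.2 + 4.8P gives P* = 134, Q* = 130.
With the rebate, buyers effectively pay Pb = Ps − 46, where Ps is the price sellers receive.
Demand in terms of Ps becomes Qd = 1336 − 9(Ps − 46) = 1750 - 9Ps. Setting this equal to supply: 1750 - 9Ps = -513.2 + 4.8Ps, so Ps = 164.
Buyers pay Pb = 164 − 46 = 118; Q' = -513.2 + 4.8·164 = 274.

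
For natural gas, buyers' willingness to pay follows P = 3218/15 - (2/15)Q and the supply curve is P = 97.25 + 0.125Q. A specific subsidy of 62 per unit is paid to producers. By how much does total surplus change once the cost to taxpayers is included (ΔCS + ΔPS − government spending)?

Net change in total surplus = -7440

Pre-subsidy: 3218/15 - (2/15)Q = 97.25 + 0.125Q gives Q* = 454 and P* = 154.
With the subsidy, sellers receive Ps = Pb + 62 for each unit, where Pb is the price buyers pay.
On the curves, Pb = 3218/15 - (2/15)Q and Ps = 97.25 + 0.125Q; the wedge Ps − Pb = 62 gives 97.25 + 0.125Q − (3218/15 - (2/15)Q) = 62, so Q' = 694.
Then Pb = 3218/15 − (2/15)·694 = 122 and Ps = 97.25 + 0.125·694 = 184.
ΔCS = ½(454 + 694)(154 − 122) = 18368; ΔPS = ½(454 + 694)(184 − 154) = 17220.
Government spending = 62 × 694 = 43028.
Net change = 18368 + 17220 − 43028 = -7440. The loss equals the DWL triangle ½·62·240.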